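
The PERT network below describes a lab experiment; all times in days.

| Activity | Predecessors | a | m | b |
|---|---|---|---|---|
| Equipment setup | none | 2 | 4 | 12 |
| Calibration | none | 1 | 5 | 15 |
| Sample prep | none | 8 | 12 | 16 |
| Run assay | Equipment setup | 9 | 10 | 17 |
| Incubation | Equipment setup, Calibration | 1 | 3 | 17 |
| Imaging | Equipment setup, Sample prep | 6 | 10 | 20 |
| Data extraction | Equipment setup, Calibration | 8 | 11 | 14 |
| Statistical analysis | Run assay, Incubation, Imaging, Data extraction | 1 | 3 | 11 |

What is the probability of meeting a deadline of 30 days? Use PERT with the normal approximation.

0.829

te_Equipment setup = (2 + 4·4 + 12)/6 = 30/6 = 5; σ²_Equipment setup = ((12−2)/6)² = 2.778
te_Calibration = (1 + 4·5 + 15)/6 = 36/6 = 6; σ²_Calibration = ((15−1)/6)² = 5.444
te_Sample prep = (8 + 4·12 + 16)/6 = 72/6 = 12; σ²_Sample prep = ((16−8)/6)² = 1.778
te_Run assay = (9 + 4·10 + 17)/6 = 66/6 = 11; σ²_Run assay = ((17−9)/6)² = 1.778
te_Incubation = (1 + 4·3 + 17)/6 = 30/6 = 5; σ²_Incubation = ((17−1)/6)² = 7.111
te_Imaging = (6 + 4·10 + 20)/6 = 66/6 = 11; σ²_Imaging = ((20−6)/6)² = 5.444
te_Data extraction = (8 + 4·11 + 14)/6 = 66/6 = 11; σ²_Data extraction = ((14−8)/6)² = 1.000
te_Statistical analysis = (1 + 4·3 + 11)/6 = 24/6 = 4; σ²_Statistical analysis = ((11−1)/6)² = 2.778

Forward pass:
ES_Equipment setup = 0; EF_Equipment setup = 5
ES_Calibration = 0; EF_Calibration = 6
ES_Sample prep = 0; EF_Sample prep = 12
ES_Run assay = 5; EF_Run assay = 5+11 = 16
ES_Incubation = max(EF_Equipment setup=5, EF_Calibration=6) = 6; EF_Incubation = 6+5 = 11
ES_Imaging = max(EF_Equipment setup=5, EF_Sample prep=12) = 12; EF_Imaging = 12+11 = 23
ES_Data extraction = max(EF_Equipment setup=5, EF_Calibration=6) = 6; EF_Data extraction = 6+11 = 17
ES_Statistical analysis = max(EF_Run assay=16, EF_Incubation=11, EF_Imaging=23, EF_Data extraction=17) = 23; EF_Statistical analysis = 23+4 = 27
Expected project duration μ = 27 days. Critical path: Sample prep → Imaging → Statistical analysis.

Variance along critical path = 1.778 + 5.444 + 2.778 = 10.000; σ = √10.000 = 3.162 days.
Z = (30 − 27) / 3.162 = 0.949
P(T ≤ 30) = Φ(0.949) ≈ 0.829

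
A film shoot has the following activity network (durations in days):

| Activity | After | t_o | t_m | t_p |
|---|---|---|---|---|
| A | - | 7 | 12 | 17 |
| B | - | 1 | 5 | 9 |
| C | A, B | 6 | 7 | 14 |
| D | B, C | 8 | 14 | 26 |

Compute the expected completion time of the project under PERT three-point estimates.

35 days

te_A = (7 + 4·12 + 17)/6 = 72/6 = 12
te_B = (1 + 4·5 + 9)/6 = 30/6 = 5
te_C = (6 + 4·7 + 14)/6 = 48/6 = 8
te_D = (8 + 4·14 + 26)/6 = 90/6 = 15

Forward pass:
ES_A = 0; EF_A = 12
ES_B = 0; EF_B = 5
ES_C = max(EF_A=12, EF_B=5) = 12; EF_C = 12+8 = 20
ES_D = max(EF_B=5, EF_C=20) = 20; EF_D = 20+15 = 35
Expected project duration μ = 35 days. Critical path: A → C → D.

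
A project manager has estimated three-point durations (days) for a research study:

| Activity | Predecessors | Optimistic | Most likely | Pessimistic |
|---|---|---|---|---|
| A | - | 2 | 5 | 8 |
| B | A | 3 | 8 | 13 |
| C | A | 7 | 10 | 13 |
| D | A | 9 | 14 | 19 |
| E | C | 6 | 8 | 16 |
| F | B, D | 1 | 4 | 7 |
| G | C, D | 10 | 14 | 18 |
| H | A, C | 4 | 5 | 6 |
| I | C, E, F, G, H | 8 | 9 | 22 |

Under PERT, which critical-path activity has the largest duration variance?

I

te_A = (2 + 4·5 + 8)/6 = 30/6 = 5; σ²_A = ((8−2)/6)² = 1.000
te_B = (3 + 4·8 + 13)/6 = 48/6 = 8; σ²_B = ((13−3)/6)² = 2.778
te_C = (7 + 4·10 + 13)/6 = 60/6 = 10; σ²_C = ((13−7)/6)² = 1.000
te_D = (9 + 4·14 + 19)/6 = 84/6 = 14; σ²_D = ((19−9)/6)² = 2.778
te_E = (6 + 4·8 + 16)/6 = 54/6 = 9; σ²_E = ((16−6)/6)² = 2.778
te_F = (1 + 4·4 + 7)/6 = 24/6 = 4; σ²_F = ((7−1)/6)² = 1.000
te_G = (10 + 4·14 + 18)/6 = 84/6 = 14; σ²_G = ((18−10)/6)² = 1.778
te_H = (4 + 4·5 + 6)/6 = 30/6 = 5; σ²_H = ((6−4)/6)² = 0.111
te_I = (8 + 4·9 + 22)/6 = 66/6 = 11; σ²_I = ((22−8)/6)² = 5.444

Forward pass:
ES_A = 0; EF_A = 5
ES_B = 5; EF_B = 5+8 = 13
ES_C = 5; EF_C = 5+10 = 15
ES_D = 5; EF_D = 5+14 = 19
ES_E = 15; EF_E = 15+9 = 24
ES_F = max(EF_B=13, EF_D=19) = 19; EF_F = 19+4 = 23
ES_G = max(EF_C=15, EF_D=19) = 19; EF_G = 19+14 = 33
ES_H = max(EF_A=5, EF_C=15) = 15; EF_H = 15+5 = 20
ES_I = max(EF_C=15, EF_E=24, EF_F=23, EF_G=33, EF_H=20) = 33; EF_I = 33+11 = 44
Expected project duration μ = 44 days. Critical path: A → D → G → I.

Variances on critical path: σ²_A=1.000, σ²_D=2.778, σ²_G=1.778, σ²_I=5.444.
Largest is σ²_I = 5.444.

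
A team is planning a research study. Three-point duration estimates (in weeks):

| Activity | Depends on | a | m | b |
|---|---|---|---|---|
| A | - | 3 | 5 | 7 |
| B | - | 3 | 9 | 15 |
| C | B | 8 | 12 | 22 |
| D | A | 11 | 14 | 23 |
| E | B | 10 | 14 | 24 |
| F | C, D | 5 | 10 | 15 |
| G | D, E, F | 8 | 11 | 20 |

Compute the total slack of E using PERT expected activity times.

8 weeks

te_A = (3 + 4·5 + 7)/6 = 30/6 = 5
te_B = (3 + 4·9 + 15)/6 = 54/6 = 9
te_C = (8 + 4·12 + 22)/6 = 78/6 = 13
te_D = (11 + 4·14 + 23)/6 = 90/6 = 15
te_E = (10 + 4·14 + 24)/6 = 90/6 = 15
te_F = (5 + 4·10 + 15)/6 = 60/6 = 10
te_G = (8 + 4·11 + 20)/6 = 72/6 = 12

Forward pass:
ES_A = 0; EF_A = 5
ES_B = 0; EF_B = 9
ES_C = 9; EF_C = 9+13 = 22
ES_D = 5; EF_D = 5+15 = 20
ES_E = 9; EF_E = 9+15 = 24
ES_F = max(EF_C=22, EF_D=20) = 22; EF_F = 22+10 = 32
ES_G = max(EF_D=20, EF_E=24, EF_F=32) = 32; EF_G = 32+12 = 44
Expected project duration μ = 44 weeks. Critical path: B → C → F → G.

Backward pass:
LF_G = 44; LS_G = 44−12 = 32
LF_F = LS_G = 32; LS_F = 32−10 = 22
LF_E = LS_G = 32; LS_E = 32−15 = 17
LF_D = min(LS_F=22, LS_G=32) = 22; LS_D = 22−15 = 7
LF_C = LS_F = 22; LS_C = 22−13 = 9
LF_B = min(LS_C=9, LS_E=17) = 9; LS_B = 9−9 = 0
LF_A = LS_D = 7; LS_A = 7−5 = 2
Slack_E = LS_E − ES_E = 17 − 9 = 8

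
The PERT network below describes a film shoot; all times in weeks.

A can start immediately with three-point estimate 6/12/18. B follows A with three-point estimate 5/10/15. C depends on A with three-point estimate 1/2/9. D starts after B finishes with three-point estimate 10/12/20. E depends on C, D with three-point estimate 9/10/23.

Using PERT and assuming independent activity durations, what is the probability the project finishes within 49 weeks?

0.697

te_A = (6 + 4·12 + 18)/6 = 72/6 = 12; σ²_A = ((18−6)/6)² = 4.000
te_B = (5 + 4·10 + 15)/6 = 60/6 = 10; σ²_B = ((15−5)/6)² = 2.778
te_C = (1 + 4·2 + 9)/6 = 18/6 = 3; σ²_C = ((9−1)/6)² = 1.778
te_D = (10 + 4·12 + 20)/6 = 78/6 = 13; σ²_D = ((20−10)/6)² = 2.778
te_E = (9 + 4·10 + 23)/6 = 72/6 = 12; σ²_E = ((23−9)/6)² = 5.444

Forward pass:
ES_A = 0; EF_A = 12
ES_B = 12; EF_B = 12+10 = 22
ES_C = 12; EF_C = 12+3 = 15
ES_D = 22; EF_D = 22+13 = 35
ES_E = max(EF_C=15, EF_D=35) = 35; EF_E = 35+12 = 47
Expected project duration μ = 47 weeks. Critical path: A → B → D → E.

Variance along critical path = 4.000 + 2.778 + 2.778 + 5.444 = 15.000; σ = √15.000 = 3.873 weeks.
Z = (49 − 47) / 3.873 = 0.516
P(T ≤ 49) = Φ(0.516) ≈ 0.697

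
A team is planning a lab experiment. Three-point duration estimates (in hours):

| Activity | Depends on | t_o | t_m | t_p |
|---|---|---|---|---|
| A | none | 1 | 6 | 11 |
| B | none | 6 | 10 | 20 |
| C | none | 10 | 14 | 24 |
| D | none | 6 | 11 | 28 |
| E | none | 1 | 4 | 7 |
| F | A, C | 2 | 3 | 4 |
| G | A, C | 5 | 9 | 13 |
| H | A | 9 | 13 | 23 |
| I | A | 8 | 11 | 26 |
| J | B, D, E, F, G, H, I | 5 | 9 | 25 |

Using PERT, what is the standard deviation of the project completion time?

4.28 hours

te_A = (1 + 4·6 + 11)/6 = 36/6 = 6; σ²_A = ((11−1)/6)² = 2.778
te_B = (6 + 4·10 + 20)/6 = 66/6 = 11; σ²_B = ((20−6)/6)² = 5.444
te_C = (10 + 4·14 + 24)/6 = 90/6 = 15; σ²_C = ((24−10)/6)² = 5.444
te_D = (6 + 4·11 + 28)/6 = 78/6 = 13; σ²_D = ((28−6)/6)² = 13.444
te_E = (1 + 4·4 + 7)/6 = 24/6 = 4; σ²_E = ((7−1)/6)² = 1.000
te_F = (2 + 4·3 + 4)/6 = 18/6 = 3; σ²_F = ((4−2)/6)² = 0.111
te_G = (5 + 4·9 + 13)/6 = 54/6 = 9; σ²_G = ((13−5)/6)² = 1.778
te_H = (9 + 4·13 + 23)/6 = 84/6 = 14; σ²_H = ((23−9)/6)² = 5.444
te_I = (8 + 4·11 + 26)/6 = 78/6 = 13; σ²_I = ((26−8)/6)² = 9.000
te_J = (5 + 4·9 + 25)/6 = 66/6 = 11; σ²_J = ((25−5)/6)² = 11.111

Forward pass:
ES_A = 0; EF_A = 6
ES_B = 0; EF_B = 11
ES_C = 0; EF_C = 15
ES_D = 0; EF_D = 13
ES_E = 0; EF_E = 4
ES_F = max(EF_A=6, EF_C=15) = 15; EF_F = 15+3 = 18
ES_G = max(EF_A=6, EF_C=15) = 15; EF_G = 15+9 = 24
ES_H = 6; EF_H = 6+14 = 20
ES_I = 6; EF_I = 6+13 = 19
ES_J = max(EF_B=11, EF_D=13, EF_E=4, EF_F=18, EF_G=24, EF_H=20, EF_I=19) = 24; EF_J = 24+11 = 35
Expected project duration μ = 35 hours. Critical path: C → G → J.

Variance along critical path = 5.444 + 1.778 + 11.111 = 18.333
σ = √18.333 = 4.282 hours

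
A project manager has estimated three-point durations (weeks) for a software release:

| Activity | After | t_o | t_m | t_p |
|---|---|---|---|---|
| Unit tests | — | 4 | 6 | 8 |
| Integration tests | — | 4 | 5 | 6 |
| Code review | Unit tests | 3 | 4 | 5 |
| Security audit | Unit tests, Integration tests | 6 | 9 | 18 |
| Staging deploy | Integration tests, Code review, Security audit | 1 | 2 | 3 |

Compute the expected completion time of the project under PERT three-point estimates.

18 weeks

te_Unit tests = (4 + 4·6 + 8)/6 = 36/6 = 6
te_Integration tests = (4 + 4·5 + 6)/6 = 30/6 = 5
te_Code review = (3 + 4·4 + 5)/6 = 24/6 = 4
te_Security audit = (6 + 4·9 + 18)/6 = 60/6 = 10
te_Staging deploy = (1 + 4·2 + 3)/6 = 12/6 = 2

Forward pass:
ES_Unit tests = 0; EF_Unit tests = 6
ES_Integration tests = 0; EF_Integration tests = 5
ES_Code review = 6; EF_Code review = 6+4 = 10
ES_Security audit = max(EF_Unit tests=6, EF_Integration tests=5) = 6; EF_Security audit = 6+10 = 16
ES_Staging deploy = max(EF_Integration tests=5, EF_Code review=10, EF_Security audit=16) = 16; EF_Staging deploy = 16+2 = 18
Expected project duration μ = 18 weeks. Critical path: Unit tests → Security audit → Staging deploy.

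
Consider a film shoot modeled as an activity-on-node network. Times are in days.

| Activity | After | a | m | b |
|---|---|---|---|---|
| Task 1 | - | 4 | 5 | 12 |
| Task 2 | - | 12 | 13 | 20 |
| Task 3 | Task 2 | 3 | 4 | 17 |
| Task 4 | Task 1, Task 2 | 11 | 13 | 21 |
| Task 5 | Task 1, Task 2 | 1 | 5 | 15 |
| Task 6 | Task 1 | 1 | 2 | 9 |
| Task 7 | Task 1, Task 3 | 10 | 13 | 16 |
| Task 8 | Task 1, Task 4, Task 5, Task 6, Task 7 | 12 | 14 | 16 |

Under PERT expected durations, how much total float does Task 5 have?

te_Task 1 = (4 + 4·5 + 12)/6 = 36/6 = 6
te_Task 2 = (12 + 4·13 + 20)/6 = 84/6 = 14
te_Task 3 = (3 + 4·4 + 17)/6 = 36/6 = 6
te_Task 4 = (11 + 4·13 + 21)/6 = 84/6 = 14
te_Task 5 = (1 + 4·5 + 15)/6 = 36/6 = 6
te_Task 6 = (1 + 4·2 + 9)/6 = 18/6 = 3
te_Task 7 = (10 + 4·13 + 16)/6 = 78/6 = 13
te_Task 8 = (12 + 4·14 + 16)/6 = 84/6 = 14

Forward pass:
ES_Task 1 = 0; EF_Task 1 = 6
ES_Task 2 = 0; EF_Task 2 = 14
ES_Task 3 = 14; EF_Task 3 = 14+6 = 20
ES_Task 4 = max(EF_Task 1=6, EF_Task 2=14) = 14; EF_Task 4 = 14+14 = 28
ES_Task 5 = max(EF_Task 1=6, EF_Task 2=14) = 14; EF_Task 5 = 14+6 = 20
ES_Task 6 = 6; EF_Task 6 = 6+3 = 9
ES_Task 7 = max(EF_Task 1=6, EF_Task 3=20) = 20; EF_Task 7 = 20+13 = 33
ES_Task 8 = max(EF_Task 1=6, EF_Task 4=28, EF_Task 5=20, EF_Task 6=9, EF_Task 7=33) = 33; EF_Task 8 = 33+14 = 47
Expected project duration μ = 47 days. Critical path: Task 2 → Task 3 → Task 7 → Task 8.

Backward pass:
LF_Task 8 = 47; LS_Task 8 = 47−14 = 33
LF_Task 7 = LS_Task 8 = 33; LS_Task 7 = 33−13 = 20
LF_Task 6 = LS_Task 8 = 33; LS_Task 6 = 33−3 = 30
LF_Task 5 = LS_Task 8 = 33; LS_Task 5 = 33−6 = 27
LF_Task 4 = LS_Task 8 = 33; LS_Task 4 = 33−14 = 19
LF_Task 3 = LS_Task 7 = 20; LS_Task 3 = 20−6 = 14
LF_Task 2 = min(LS_Task 3=14, LS_Task 4=19, LS_Task 5=27) = 14; LS_Task 2 = 14−14 = 0
LF_Task 1 = min(LS_Task 4=19, LS_Task 5=27, LS_Task 6=30, LS_Task 7=20, LS_Task 8=33) = 19; LS_Task 1 = 19−6 = 13
Slack_Task 5 = LS_Task 5 − ES_Task 5 = 27 − 14 = 13

13 days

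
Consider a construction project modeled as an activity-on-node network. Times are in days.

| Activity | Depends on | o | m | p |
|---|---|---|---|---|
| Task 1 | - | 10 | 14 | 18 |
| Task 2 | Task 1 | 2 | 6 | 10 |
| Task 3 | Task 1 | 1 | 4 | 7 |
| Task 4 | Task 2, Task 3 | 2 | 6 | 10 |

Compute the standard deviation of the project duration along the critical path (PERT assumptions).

te_Task 1 = (10 + 4·14 + 18)/6 = 84/6 = 14; σ²_Task 1 = ((18−10)/6)² = 1.778
te_Task 2 = (2 + 4·6 + 10)/6 = 36/6 = 6; σ²_Task 2 = ((10−2)/6)² = 1.778
te_Task 3 = (1 + 4·4 + 7)/6 = 24/6 = 4; σ²_Task 3 = ((7−1)/6)² = 1.000
te_Task 4 = (2 + 4·6 + 10)/6 = 36/6 = 6; σ²_Task 4 = ((10−2)/6)² = 1.778

Forward pass:
ES_Task 1 = 0; EF_Task 1 = 14
ES_Task 2 = 14; EF_Task 2 = 14+6 = 20
ES_Task 3 = 14; EF_Task 3 = 14+4 = 18
ES_Task 4 = max(EF_Task 2=20, EF_Task 3=18) = 20; EF_Task 4 = 20+6 = 26
Expected project duration μ = 26 days. Critical path: Task 1 → Task 2 → Task 4.

Variance along critical path = 1.778 + 1.778 + 1.778 = 5.333
σ = √5.333 = 2.309 days

2.31 days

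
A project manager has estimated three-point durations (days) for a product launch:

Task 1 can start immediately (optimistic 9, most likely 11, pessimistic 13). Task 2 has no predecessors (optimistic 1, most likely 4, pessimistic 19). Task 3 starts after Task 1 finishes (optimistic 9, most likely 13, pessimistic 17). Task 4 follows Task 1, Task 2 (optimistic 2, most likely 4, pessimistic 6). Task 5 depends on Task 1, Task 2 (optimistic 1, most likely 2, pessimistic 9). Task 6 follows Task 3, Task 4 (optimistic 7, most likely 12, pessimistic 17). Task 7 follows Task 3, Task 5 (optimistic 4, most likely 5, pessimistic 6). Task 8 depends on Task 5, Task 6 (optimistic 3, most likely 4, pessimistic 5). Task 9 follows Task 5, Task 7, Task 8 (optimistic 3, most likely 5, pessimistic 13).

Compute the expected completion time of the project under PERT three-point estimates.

46 days

te_Task 1 = (9 + 4·11 + 13)/6 = 66/6 = 11
te_Task 2 = (1 + 4·4 + 19)/6 = 36/6 = 6
te_Task 3 = (9 + 4·13 + 17)/6 = 78/6 = 13
te_Task 4 = (2 + 4·4 + 6)/6 = 24/6 = 4
te_Task 5 = (1 + 4·2 + 9)/6 = 18/6 = 3
te_Task 6 = (7 + 4·12 + 17)/6 = 72/6 = 12
te_Task 7 = (4 + 4·5 + 6)/6 = 30/6 = 5
te_Task 8 = (3 + 4·4 + 5)/6 = 24/6 = 4
te_Task 9 = (3 + 4·5 + 13)/6 = 36/6 = 6

Forward pass:
ES_Task 1 = 0; EF_Task 1 = 11
ES_Task 2 = 0; EF_Task 2 = 6
ES_Task 3 = 11; EF_Task 3 = 11+13 = 24
ES_Task 4 = max(EF_Task 1=11, EF_Task 2=6) = 11; EF_Task 4 = 11+4 = 15
ES_Task 5 = max(EF_Task 1=11, EF_Task 2=6) = 11; EF_Task 5 = 11+3 = 14
ES_Task 6 = max(EF_Task 3=24, EF_Task 4=15) = 24; EF_Task 6 = 24+12 = 36
ES_Task 7 = max(EF_Task 3=24, EF_Task 5=14) = 24; EF_Task 7 = 24+5 = 29
ES_Task 8 = max(EF_Task 5=14, EF_Task 6=36) = 36; EF_Task 8 = 36+4 = 40
ES_Task 9 = max(EF_Task 5=14, EF_Task 7=29, EF_Task 8=40) = 40; EF_Task 9 = 40+6 = 46
Expected project duration μ = 46 days. Critical path: Task 1 → Task 3 → Task 6 → Task 8 → Task 9.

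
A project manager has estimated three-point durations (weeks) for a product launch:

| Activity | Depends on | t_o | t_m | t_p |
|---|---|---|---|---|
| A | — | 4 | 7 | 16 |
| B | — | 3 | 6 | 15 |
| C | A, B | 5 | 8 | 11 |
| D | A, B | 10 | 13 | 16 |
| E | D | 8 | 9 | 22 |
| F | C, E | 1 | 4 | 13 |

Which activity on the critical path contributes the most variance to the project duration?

te_A = (4 + 4·7 + 16)/6 = 48/6 = 8; σ²_A = ((16−4)/6)² = 4.000
te_B = (3 + 4·6 + 15)/6 = 42/6 = 7; σ²_B = ((15−3)/6)² = 4.000
te_C = (5 + 4·8 + 11)/6 = 48/6 = 8; σ²_C = ((11−5)/6)² = 1.000
te_D = (10 + 4·13 + 16)/6 = 78/6 = 13; σ²_D = ((16−10)/6)² = 1.000
te_E = (8 + 4·9 + 22)/6 = 66/6 = 11; σ²_E = ((22−8)/6)² = 5.444
te_F = (1 + 4·4 + 13)/6 = 30/6 = 5; σ²_F = ((13−1)/6)² = 4.000

Forward pass:
ES_A = 0; EF_A = 8
ES_B = 0; EF_B = 7
ES_C = max(EF_A=8, EF_B=7) = 8; EF_C = 8+8 = 16
ES_D = max(EF_A=8, EF_B=7) = 8; EF_D = 8+13 = 21
ES_E = 21; EF_E = 21+11 = 32
ES_F = max(EF_C=16, EF_E=32) = 32; EF_F = 32+5 = 37
Expected project duration μ = 37 weeks. Critical path: A → D → E → F.

Variances on critical path: σ²_A=4.000, σ²_D=1.000, σ²_E=5.444, σ²_F=4.000.
Largest is σ²_E = 5.444.

E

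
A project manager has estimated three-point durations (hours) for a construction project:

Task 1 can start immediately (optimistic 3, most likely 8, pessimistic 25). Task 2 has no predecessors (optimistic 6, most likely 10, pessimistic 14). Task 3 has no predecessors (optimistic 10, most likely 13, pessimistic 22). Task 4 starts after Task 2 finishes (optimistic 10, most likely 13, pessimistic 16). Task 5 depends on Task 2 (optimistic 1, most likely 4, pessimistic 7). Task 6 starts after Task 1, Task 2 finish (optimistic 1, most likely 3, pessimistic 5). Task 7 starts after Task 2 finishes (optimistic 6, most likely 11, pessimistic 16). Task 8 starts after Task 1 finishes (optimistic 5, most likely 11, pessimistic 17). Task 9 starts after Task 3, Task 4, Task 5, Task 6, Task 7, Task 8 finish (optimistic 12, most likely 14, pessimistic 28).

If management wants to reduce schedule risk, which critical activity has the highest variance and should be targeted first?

Task 9

te_Task 1 = (3 + 4·8 + 25)/6 = 60/6 = 10; σ²_Task 1 = ((25−3)/6)² = 13.444
te_Task 2 = (6 + 4·10 + 14)/6 = 60/6 = 10; σ²_Task 2 = ((14−6)/6)² = 1.778
te_Task 3 = (10 + 4·13 + 22)/6 = 84/6 = 14; σ²_Task 3 = ((22−10)/6)² = 4.000
te_Task 4 = (10 + 4·13 + 16)/6 = 78/6 = 13; σ²_Task 4 = ((16−10)/6)² = 1.000
te_Task 5 = (1 + 4·4 + 7)/6 = 24/6 = 4; σ²_Task 5 = ((7−1)/6)² = 1.000
te_Task 6 = (1 + 4·3 + 5)/6 = 18/6 = 3; σ²_Task 6 = ((5−1)/6)² = 0.444
te_Task 7 = (6 + 4·11 + 16)/6 = 66/6 = 11; σ²_Task 7 = ((16−6)/6)² = 2.778
te_Task 8 = (5 + 4·11 + 17)/6 = 66/6 = 11; σ²_Task 8 = ((17−5)/6)² = 4.000
te_Task 9 = (12 + 4·14 + 28)/6 = 96/6 = 16; σ²_Task 9 = ((28−12)/6)² = 7.111

Forward pass:
ES_Task 1 = 0; EF_Task 1 = 10
ES_Task 2 = 0; EF_Task 2 = 10
ES_Task 3 = 0; EF_Task 3 = 14
ES_Task 4 = 10; EF_Task 4 = 10+13 = 23
ES_Task 5 = 10; EF_Task 5 = 10+4 = 14
ES_Task 6 = max(EF_Task 1=10, EF_Task 2=10) = 10; EF_Task 6 = 10+3 = 13
ES_Task 7 = 10; EF_Task 7 = 10+11 = 21
ES_Task 8 = 10; EF_Task 8 = 10+11 = 21
ES_Task 9 = max(EF_Task 3=14, EF_Task 4=23, EF_Task 5=14, EF_Task 6=13, EF_Task 7=21, EF_Task 8=21) = 23; EF_Task 9 = 23+16 = 39
Expected project duration μ = 39 hours. Critical path: Task 2 → Task 4 → Task 9.

Variances on critical path: σ²_Task 2=1.778, σ²_Task 4=1.000, σ²_Task 9=7.111.
Largest is σ²_Task 9 = 7.111.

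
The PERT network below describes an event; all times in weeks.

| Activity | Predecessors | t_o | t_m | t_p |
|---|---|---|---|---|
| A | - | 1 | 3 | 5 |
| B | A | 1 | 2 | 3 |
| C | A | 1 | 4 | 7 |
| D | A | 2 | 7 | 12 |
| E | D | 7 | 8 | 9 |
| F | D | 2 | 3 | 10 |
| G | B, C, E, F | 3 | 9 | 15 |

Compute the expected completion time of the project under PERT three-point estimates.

27 weeks

te_A = (1 + 4·3 + 5)/6 = 18/6 = 3
te_B = (1 + 4·2 + 3)/6 = 12/6 = 2
te_C = (1 + 4·4 + 7)/6 = 24/6 = 4
te_D = (2 + 4·7 + 12)/6 = 42/6 = 7
te_E = (7 + 4·8 + 9)/6 = 48/6 = 8
te_F = (2 + 4·3 + 10)/6 = 24/6 = 4
te_G = (3 + 4·9 + 15)/6 = 54/6 = 9

Forward pass:
ES_A = 0; EF_A = 3
ES_B = 3; EF_B = 3+2 = 5
ES_C = 3; EF_C = 3+4 = 7
ES_D = 3; EF_D = 3+7 = 10
ES_E = 10; EF_E = 10+8 = 18
ES_F = 10; EF_F = 10+4 = 14
ES_G = max(EF_B=5, EF_C=7, EF_E=18, EF_F=14) = 18; EF_G = 18+9 = 27
Expected project duration μ = 27 weeks. Critical path: A → D → E → G.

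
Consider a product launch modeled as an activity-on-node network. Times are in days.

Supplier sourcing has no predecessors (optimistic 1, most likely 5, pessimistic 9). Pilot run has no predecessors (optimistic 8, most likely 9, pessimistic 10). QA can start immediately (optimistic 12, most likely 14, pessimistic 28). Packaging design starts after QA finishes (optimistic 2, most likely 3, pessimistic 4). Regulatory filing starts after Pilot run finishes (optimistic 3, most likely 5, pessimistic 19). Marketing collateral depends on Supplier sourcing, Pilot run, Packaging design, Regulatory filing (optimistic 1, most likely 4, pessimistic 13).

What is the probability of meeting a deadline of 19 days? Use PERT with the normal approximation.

te_Supplier sourcing = (1 + 4·5 + 9)/6 = 30/6 = 5; σ²_Supplier sourcing = ((9−1)/6)² = 1.778
te_Pilot run = (8 + 4·9 + 10)/6 = 54/6 = 9; σ²_Pilot run = ((10−8)/6)² = 0.111
te_QA = (12 + 4·14 + 28)/6 = 96/6 = 16; σ²_QA = ((28−12)/6)² = 7.111
te_Packaging design = (2 + 4·3 + 4)/6 = 18/6 = 3; σ²_Packaging design = ((4−2)/6)² = 0.111
te_Regulatory filing = (3 + 4·5 + 19)/6 = 42/6 = 7; σ²_Regulatory filing = ((19−3)/6)² = 7.111
te_Marketing collateral = (1 + 4·4 + 13)/6 = 30/6 = 5; σ²_Marketing collateral = ((13−1)/6)² = 4.000

Forward pass:
ES_Supplier sourcing = 0; EF_Supplier sourcing = 5
ES_Pilot run = 0; EF_Pilot run = 9
ES_QA = 0; EF_QA = 16
ES_Packaging design = 16; EF_Packaging design = 16+3 = 19
ES_Regulatory filing = 9; EF_Regulatory filing = 9+7 = 16
ES_Marketing collateral = max(EF_Supplier sourcing=5, EF_Pilot run=9, EF_Packaging design=19, EF_Regulatory filing=16) = 19; EF_Marketing collateral = 19+5 = 24
Expected project duration μ = 24 days. Critical path: QA → Packaging design → Marketing collateral.

Variance along critical path = 7.111 + 0.111 + 4.000 = 11.222; σ = √11.222 = 3.350 days.
Z = (19 − 24) / 3.350 = -1.493
P(T ≤ 19) = Φ(-1.493) ≈ 0.068

0.068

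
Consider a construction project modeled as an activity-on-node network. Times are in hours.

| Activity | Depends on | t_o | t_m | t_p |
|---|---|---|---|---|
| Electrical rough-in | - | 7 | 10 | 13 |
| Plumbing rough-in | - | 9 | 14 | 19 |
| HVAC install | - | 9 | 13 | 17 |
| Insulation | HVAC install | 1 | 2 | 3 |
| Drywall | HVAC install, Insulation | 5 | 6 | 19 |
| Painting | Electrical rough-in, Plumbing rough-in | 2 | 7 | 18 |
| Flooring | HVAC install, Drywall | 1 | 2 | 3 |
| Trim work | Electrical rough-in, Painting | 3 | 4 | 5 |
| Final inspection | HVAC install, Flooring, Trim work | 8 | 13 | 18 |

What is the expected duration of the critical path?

te_Electrical rough-in = (7 + 4·10 + 13)/6 = 60/6 = 10
te_Plumbing rough-in = (9 + 4·14 + 19)/6 = 84/6 = 14
te_HVAC install = (9 + 4·13 + 17)/6 = 78/6 = 13
te_Insulation = (1 + 4·2 + 3)/6 = 12/6 = 2
te_Drywall = (5 + 4·6 + 19)/6 = 48/6 = 8
te_Painting = (2 + 4·7 + 18)/6 = 48/6 = 8
te_Flooring = (1 + 4·2 + 3)/6 = 12/6 = 2
te_Trim work = (3 + 4·4 + 5)/6 = 24/6 = 4
te_Final inspection = (8 + 4·13 + 18)/6 = 78/6 = 13

Forward pass:
ES_Electrical rough-in = 0; EF_Electrical rough-in = 10
ES_Plumbing rough-in = 0; EF_Plumbing rough-in = 14
ES_HVAC install = 0; EF_HVAC install = 13
ES_Insulation = 13; EF_Insulation = 13+2 = 15
ES_Drywall = max(EF_HVAC install=13, EF_Insulation=15) = 15; EF_Drywall = 15+8 = 23
ES_Painting = max(EF_Electrical rough-in=10, EF_Plumbing rough-in=14) = 14; EF_Painting = 14+8 = 22
ES_Flooring = max(EF_HVAC install=13, EF_Drywall=23) = 23; EF_Flooring = 23+2 = 25
ES_Trim work = max(EF_Electrical rough-in=10, EF_Painting=22) = 22; EF_Trim work = 22+4 = 26
ES_Final inspection = max(EF_HVAC install=13, EF_Flooring=25, EF_Trim work=26) = 26; EF_Final inspection = 26+13 = 39
Expected project duration μ = 39 hours. Critical path: Plumbing rough-in → Painting → Trim work → Final inspection.

39 hours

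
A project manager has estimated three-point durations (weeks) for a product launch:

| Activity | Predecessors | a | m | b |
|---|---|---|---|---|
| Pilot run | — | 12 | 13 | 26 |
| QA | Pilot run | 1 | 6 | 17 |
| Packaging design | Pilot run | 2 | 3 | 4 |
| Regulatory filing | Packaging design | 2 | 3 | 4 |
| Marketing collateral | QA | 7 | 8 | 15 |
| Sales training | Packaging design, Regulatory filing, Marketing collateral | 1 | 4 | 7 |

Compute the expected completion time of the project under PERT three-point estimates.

35 weeks

te_Pilot run = (12 + 4·13 + 26)/6 = 90/6 = 15
te_QA = (1 + 4·6 + 17)/6 = 42/6 = 7
te_Packaging design = (2 + 4·3 + 4)/6 = 18/6 = 3
te_Regulatory filing = (2 + 4·3 + 4)/6 = 18/6 = 3
te_Marketing collateral = (7 + 4·8 + 15)/6 = 54/6 = 9
te_Sales training = (1 + 4·4 + 7)/6 = 24/6 = 4

Forward pass:
ES_Pilot run = 0; EF_Pilot run = 15
ES_QA = 15; EF_QA = 15+7 = 22
ES_Packaging design = 15; EF_Packaging design = 15+3 = 18
ES_Regulatory filing = 18; EF_Regulatory filing = 18+3 = 21
ES_Marketing collateral = 22; EF_Marketing collateral = 22+9 = 31
ES_Sales training = max(EF_Packaging design=18, EF_Regulatory filing=21, EF_Marketing collateral=31) = 31; EF_Sales training = 31+4 = 35
Expected project duration μ = 35 weeks. Critical path: Pilot run → QA → Marketing collateral → Sales training.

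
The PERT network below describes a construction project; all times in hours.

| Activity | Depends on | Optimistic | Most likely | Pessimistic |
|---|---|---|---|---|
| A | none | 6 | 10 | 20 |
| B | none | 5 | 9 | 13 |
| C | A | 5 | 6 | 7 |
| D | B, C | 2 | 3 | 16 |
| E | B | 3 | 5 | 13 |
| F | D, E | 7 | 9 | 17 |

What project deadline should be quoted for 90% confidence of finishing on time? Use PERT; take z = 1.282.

te_A = (6 + 4·10 + 20)/6 = 66/6 = 11; σ²_A = ((20−6)/6)² = 5.444
te_B = (5 + 4·9 + 13)/6 = 54/6 = 9; σ²_B = ((13−5)/6)² = 1.778
te_C = (5 + 4·6 + 7)/6 = 36/6 = 6; σ²_C = ((7−5)/6)² = 0.111
te_D = (2 + 4·3 + 16)/6 = 30/6 = 5; σ²_D = ((16−2)/6)² = 5.444
te_E = (3 + 4·5 + 13)/6 = 36/6 = 6; σ²_E = ((13−3)/6)² = 2.778
te_F = (7 + 4·9 + 17)/6 = 60/6 = 10; σ²_F = ((17−7)/6)² = 2.778

Forward pass:
ES_A = 0; EF_A = 11
ES_B = 0; EF_B = 9
ES_C = 11; EF_C = 11+6 = 17
ES_D = max(EF_B=9, EF_C=17) = 17; EF_D = 17+5 = 22
ES_E = 9; EF_E = 9+6 = 15
ES_F = max(EF_D=22, EF_E=15) = 22; EF_F = 22+10 = 32
Expected project duration μ = 32 hours. Critical path: A → C → D → F.

Variance along critical path = 5.444 + 0.111 + 5.444 + 2.778 = 13.778; σ = 3.712 hours.
D = μ + z·σ = 32 + 1.282·3.712 = 36.8 hours

36.8 hours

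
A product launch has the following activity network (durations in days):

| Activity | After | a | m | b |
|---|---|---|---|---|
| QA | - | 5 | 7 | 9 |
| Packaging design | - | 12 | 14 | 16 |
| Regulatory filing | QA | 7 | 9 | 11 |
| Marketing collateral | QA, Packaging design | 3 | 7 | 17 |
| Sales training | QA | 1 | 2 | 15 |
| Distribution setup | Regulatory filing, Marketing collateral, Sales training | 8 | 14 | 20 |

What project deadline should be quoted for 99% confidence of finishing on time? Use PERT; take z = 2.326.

te_QA = (5 + 4·7 + 9)/6 = 42/6 = 7; σ²_QA = ((9−5)/6)² = 0.444
te_Packaging design = (12 + 4·14 + 16)/6 = 84/6 = 14; σ²_Packaging design = ((16−12)/6)² = 0.444
te_Regulatory filing = (7 + 4·9 + 11)/6 = 54/6 = 9; σ²_Regulatory filing = ((11−7)/6)² = 0.444
te_Marketing collateral = (3 + 4·7 + 17)/6 = 48/6 = 8; σ²_Marketing collateral = ((17−3)/6)² = 5.444
te_Sales training = (1 + 4·2 + 15)/6 = 24/6 = 4; σ²_Sales training = ((15−1)/6)² = 5.444
te_Distribution setup = (8 + 4·14 + 20)/6 = 84/6 = 14; σ²_Distribution setup = ((20−8)/6)² = 4.000

Forward pass:
ES_QA = 0; EF_QA = 7
ES_Packaging design = 0; EF_Packaging design = 14
ES_Regulatory filing = 7; EF_Regulatory filing = 7+9 = 16
ES_Marketing collateral = max(EF_QA=7, EF_Packaging design=14) = 14; EF_Marketing collateral = 14+8 = 22
ES_Sales training = 7; EF_Sales training = 7+4 = 11
ES_Distribution setup = max(EF_Regulatory filing=16, EF_Marketing collateral=22, EF_Sales training=11) = 22; EF_Distribution setup = 22+14 = 36
Expected project duration μ = 36 days. Critical path: Packaging design → Marketing collateral → Distribution setup.

Variance along critical path = 0.444 + 5.444 + 4.000 = 9.889; σ = 3.145 days.
D = μ + z·σ = 36 + 2.326·3.145 = 43.3 days

43.3 days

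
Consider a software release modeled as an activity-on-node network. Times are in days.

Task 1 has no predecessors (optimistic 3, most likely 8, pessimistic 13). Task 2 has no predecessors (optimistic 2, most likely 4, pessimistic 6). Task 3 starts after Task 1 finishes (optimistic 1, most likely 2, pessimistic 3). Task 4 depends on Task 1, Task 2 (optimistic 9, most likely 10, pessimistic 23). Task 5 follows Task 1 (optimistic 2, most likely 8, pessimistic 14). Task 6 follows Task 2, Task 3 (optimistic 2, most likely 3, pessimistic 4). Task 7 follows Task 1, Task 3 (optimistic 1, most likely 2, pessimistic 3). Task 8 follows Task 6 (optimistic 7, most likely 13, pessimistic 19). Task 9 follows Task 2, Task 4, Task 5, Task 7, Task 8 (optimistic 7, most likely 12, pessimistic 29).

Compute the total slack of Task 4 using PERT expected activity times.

6 days

te_Task 1 = (3 + 4·8 + 13)/6 = 48/6 = 8
te_Task 2 = (2 + 4·4 + 6)/6 = 24/6 = 4
te_Task 3 = (1 + 4·2 + 3)/6 = 12/6 = 2
te_Task 4 = (9 + 4·10 + 23)/6 = 72/6 = 12
te_Task 5 = (2 + 4·8 + 14)/6 = 48/6 = 8
te_Task 6 = (2 + 4·3 + 4)/6 = 18/6 = 3
te_Task 7 = (1 + 4·2 + 3)/6 = 12/6 = 2
te_Task 8 = (7 + 4·13 + 19)/6 = 78/6 = 13
te_Task 9 = (7 + 4·12 + 29)/6 = 84/6 = 14

Forward pass:
ES_Task 1 = 0; EF_Task 1 = 8
ES_Task 2 = 0; EF_Task 2 = 4
ES_Task 3 = 8; EF_Task 3 = 8+2 = 10
ES_Task 4 = max(EF_Task 1=8, EF_Task 2=4) = 8; EF_Task 4 = 8+12 = 20
ES_Task 5 = 8; EF_Task 5 = 8+8 = 16
ES_Task 6 = max(EF_Task 2=4, EF_Task 3=10) = 10; EF_Task 6 = 10+3 = 13
ES_Task 7 = max(EF_Task 1=8, EF_Task 3=10) = 10; EF_Task 7 = 10+2 = 12
ES_Task 8 = 13; EF_Task 8 = 13+13 = 26
ES_Task 9 = max(EF_Task 2=4, EF_Task 4=20, EF_Task 5=16, EF_Task 7=12, EF_Task 8=26) = 26; EF_Task 9 = 26+14 = 40
Expected project duration μ = 40 days. Critical path: Task 1 → Task 3 → Task 6 → Task 8 → Task 9.

Backward pass:
LF_Task 9 = 40; LS_Task 9 = 40−14 = 26
LF_Task 8 = LS_Task 9 = 26; LS_Task 8 = 26−13 = 13
LF_Task 7 = LS_Task 9 = 26; LS_Task 7 = 26−2 = 24
LF_Task 6 = LS_Task 8 = 13; LS_Task 6 = 13−3 = 10
LF_Task 5 = LS_Task 9 = 26; LS_Task 5 = 26−8 = 18
LF_Task 4 = LS_Task 9 = 26; LS_Task 4 = 26−12 = 14
LF_Task 3 = min(LS_Task 6=10, LS_Task 7=24) = 10; LS_Task 3 = 10−2 = 8
LF_Task 2 = min(LS_Task 4=14, LS_Task 6=10, LS_Task 9=26) = 10; LS_Task 2 = 10−4 = 6
LF_Task 1 = min(LS_Task 3=8, LS_Task 4=14, LS_Task 5=18, LS_Task 7=24) = 8; LS_Task 1 = 8−8 = 0
Slack_Task 4 = LS_Task 4 − ES_Task 4 = 14 − 8 = 6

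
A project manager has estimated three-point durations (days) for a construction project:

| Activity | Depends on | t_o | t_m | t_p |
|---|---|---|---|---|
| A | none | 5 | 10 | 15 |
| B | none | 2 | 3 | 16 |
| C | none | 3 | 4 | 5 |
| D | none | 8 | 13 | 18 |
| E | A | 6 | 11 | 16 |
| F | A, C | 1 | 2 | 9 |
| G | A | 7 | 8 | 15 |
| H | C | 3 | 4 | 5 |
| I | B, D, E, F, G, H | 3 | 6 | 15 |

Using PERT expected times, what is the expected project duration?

28 days

te_A = (5 + 4·10 + 15)/6 = 60/6 = 10
te_B = (2 + 4·3 + 16)/6 = 30/6 = 5
te_C = (3 + 4·4 + 5)/6 = 24/6 = 4
te_D = (8 + 4·13 + 18)/6 = 78/6 = 13
te_E = (6 + 4·11 + 16)/6 = 66/6 = 11
te_F = (1 + 4·2 + 9)/6 = 18/6 = 3
te_G = (7 + 4·8 + 15)/6 = 54/6 = 9
te_H = (3 + 4·4 + 5)/6 = 24/6 = 4
te_I = (3 + 4·6 + 15)/6 = 42/6 = 7

Forward pass:
ES_A = 0; EF_A = 10
ES_B = 0; EF_B = 5
ES_C = 0; EF_C = 4
ES_D = 0; EF_D = 13
ES_E = 10; EF_E = 10+11 = 21
ES_F = max(EF_A=10, EF_C=4) = 10; EF_F = 10+3 = 13
ES_G = 10; EF_G = 10+9 = 19
ES_H = 4; EF_H = 4+4 = 8
ES_I = max(EF_B=5, EF_D=13, EF_E=21, EF_F=13, EF_G=19, EF_H=8) = 21; EF_I = 21+7 = 28
Expected project duration μ = 28 days. Critical path: A → E → I.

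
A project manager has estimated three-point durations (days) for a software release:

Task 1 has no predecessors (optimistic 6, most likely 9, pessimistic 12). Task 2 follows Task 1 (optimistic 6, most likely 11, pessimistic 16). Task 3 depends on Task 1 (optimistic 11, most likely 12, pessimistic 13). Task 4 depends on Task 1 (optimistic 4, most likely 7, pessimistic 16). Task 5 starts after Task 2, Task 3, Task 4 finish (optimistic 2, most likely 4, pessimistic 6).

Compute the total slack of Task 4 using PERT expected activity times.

4 days

te_Task 1 = (6 + 4·9 + 12)/6 = 54/6 = 9
te_Task 2 = (6 + 4·11 + 16)/6 = 66/6 = 11
te_Task 3 = (11 + 4·12 + 13)/6 = 72/6 = 12
te_Task 4 = (4 + 4·7 + 16)/6 = 48/6 = 8
te_Task 5 = (2 + 4·4 + 6)/6 = 24/6 = 4

Forward pass:
ES_Task 1 = 0; EF_Task 1 = 9
ES_Task 2 = 9; EF_Task 2 = 9+11 = 20
ES_Task 3 = 9; EF_Task 3 = 9+12 = 21
ES_Task 4 = 9; EF_Task 4 = 9+8 = 17
ES_Task 5 = max(EF_Task 2=20, EF_Task 3=21, EF_Task 4=17) = 21; EF_Task 5 = 21+4 = 25
Expected project duration μ = 25 days. Critical path: Task 1 → Task 3 → Task 5.

Backward pass:
LF_Task 5 = 25; LS_Task 5 = 25−4 = 21
LF_Task 4 = LS_Task 5 = 21; LS_Task 4 = 21−8 = 13
LF_Task 3 = LS_Task 5 = 21; LS_Task 3 = 21−12 = 9
LF_Task 2 = LS_Task 5 = 21; LS_Task 2 = 21−11 = 10
LF_Task 1 = min(LS_Task 2=10, LS_Task 3=9, LS_Task 4=13) = 9; LS_Task 1 = 9−9 = 0
Slack_Task 4 = LS_Task 4 − ES_Task 4 = 13 − 9 = 4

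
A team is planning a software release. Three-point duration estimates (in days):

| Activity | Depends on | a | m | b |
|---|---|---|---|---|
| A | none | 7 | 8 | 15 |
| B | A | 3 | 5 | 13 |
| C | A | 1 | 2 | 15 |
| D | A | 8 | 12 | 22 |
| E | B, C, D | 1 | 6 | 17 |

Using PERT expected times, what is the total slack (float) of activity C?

9 days

te_A = (7 + 4·8 + 15)/6 = 54/6 = 9
te_B = (3 + 4·5 + 13)/6 = 36/6 = 6
te_C = (1 + 4·2 + 15)/6 = 24/6 = 4
te_D = (8 + 4·12 + 22)/6 = 78/6 = 13
te_E = (1 + 4·6 + 17)/6 = 42/6 = 7

Forward pass:
ES_A = 0; EF_A = 9
ES_B = 9; EF_B = 9+6 = 15
ES_C = 9; EF_C = 9+4 = 13
ES_D = 9; EF_D = 9+13 = 22
ES_E = max(EF_B=15, EF_C=13, EF_D=22) = 22; EF_E = 22+7 = 29
Expected project duration μ = 29 days. Critical path: A → D → E.

Backward pass:
LF_E = 29; LS_E = 29−7 = 22
LF_D = LS_E = 22; LS_D = 22−13 = 9
LF_C = LS_E = 22; LS_C = 22−4 = 18
LF_B = LS_E = 22; LS_B = 22−6 = 16
LF_A = min(LS_B=16, LS_C=18, LS_D=9) = 9; LS_A = 9−9 = 0
Slack_C = LS_C − ES_C = 18 − 9 = 9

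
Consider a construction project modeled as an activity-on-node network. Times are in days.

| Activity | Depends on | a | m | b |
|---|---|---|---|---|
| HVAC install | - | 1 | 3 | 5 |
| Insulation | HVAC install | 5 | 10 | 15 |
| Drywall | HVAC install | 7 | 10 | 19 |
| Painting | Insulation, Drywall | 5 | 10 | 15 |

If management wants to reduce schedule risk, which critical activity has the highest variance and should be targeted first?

Drywall

te_HVAC install = (1 + 4·3 + 5)/6 = 18/6 = 3; σ²_HVAC install = ((5−1)/6)² = 0.444
te_Insulation = (5 + 4·10 + 15)/6 = 60/6 = 10; σ²_Insulation = ((15−5)/6)² = 2.778
te_Drywall = (7 + 4·10 + 19)/6 = 66/6 = 11; σ²_Drywall = ((19−7)/6)² = 4.000
te_Painting = (5 + 4·10 + 15)/6 = 60/6 = 10; σ²_Painting = ((15−5)/6)² = 2.778

Forward pass:
ES_HVAC install = 0; EF_HVAC install = 3
ES_Insulation = 3; EF_Insulation = 3+10 = 13
ES_Drywall = 3; EF_Drywall = 3+11 = 14
ES_Painting = max(EF_Insulation=13, EF_Drywall=14) = 14; EF_Painting = 14+10 = 24
Expected project duration μ = 24 days. Critical path: HVAC install → Drywall → Painting.

Variances on critical path: σ²_HVAC install=0.444, σ²_Drywall=4.000, σ²_Painting=2.778.
Largest is σ²_Drywall = 4.000.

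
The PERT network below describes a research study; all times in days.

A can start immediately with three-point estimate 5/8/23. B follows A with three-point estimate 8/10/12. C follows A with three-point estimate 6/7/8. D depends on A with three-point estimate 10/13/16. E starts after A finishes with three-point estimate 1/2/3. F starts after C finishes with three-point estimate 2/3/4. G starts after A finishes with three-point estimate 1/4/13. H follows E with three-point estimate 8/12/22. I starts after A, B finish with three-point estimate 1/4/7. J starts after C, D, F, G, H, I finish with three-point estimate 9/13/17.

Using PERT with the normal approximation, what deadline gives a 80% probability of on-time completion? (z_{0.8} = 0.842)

te_A = (5 + 4·8 + 23)/6 = 60/6 = 10; σ²_A = ((23−5)/6)² = 9.000
te_B = (8 + 4·10 + 12)/6 = 60/6 = 10; σ²_B = ((12−8)/6)² = 0.444
te_C = (6 + 4·7 + 8)/6 = 42/6 = 7; σ²_C = ((8−6)/6)² = 0.111
te_D = (10 + 4·13 + 16)/6 = 78/6 = 13; σ²_D = ((16−10)/6)² = 1.000
te_E = (1 + 4·2 + 3)/6 = 12/6 = 2; σ²_E = ((3−1)/6)² = 0.111
te_F = (2 + 4·3 + 4)/6 = 18/6 = 3; σ²_F = ((4−2)/6)² = 0.111
te_G = (1 + 4·4 + 13)/6 = 30/6 = 5; σ²_G = ((13−1)/6)² = 4.000
te_H = (8 + 4·12 + 22)/6 = 78/6 = 13; σ²_H = ((22−8)/6)² = 5.444
te_I = (1 + 4·4 + 7)/6 = 24/6 = 4; σ²_I = ((7−1)/6)² = 1.000
te_J = (9 + 4·13 + 17)/6 = 78/6 = 13; σ²_J = ((17−9)/6)² = 1.778

Forward pass:
ES_A = 0; EF_A = 10
ES_B = 10; EF_B = 10+10 = 20
ES_C = 10; EF_C = 10+7 = 17
ES_D = 10; EF_D = 10+13 = 23
ES_E = 10; EF_E = 10+2 = 12
ES_F = 17; EF_F = 17+3 = 20
ES_G = 10; EF_G = 10+5 = 15
ES_H = 12; EF_H = 12+13 = 25
ES_I = max(EF_A=10, EF_B=20) = 20; EF_I = 20+4 = 24
ES_J = max(EF_C=17, EF_D=23, EF_F=20, EF_G=15, EF_H=25, EF_I=24) = 25; EF_J = 25+13 = 38
Expected project duration μ = 38 days. Critical path: A → E → H → J.

Variance along critical path = 9.000 + 0.111 + 5.444 + 1.778 = 16.333; σ = 4.041 days.
D = μ + z·σ = 38 + 0.842·4.041 = 41.4 days

41.4 days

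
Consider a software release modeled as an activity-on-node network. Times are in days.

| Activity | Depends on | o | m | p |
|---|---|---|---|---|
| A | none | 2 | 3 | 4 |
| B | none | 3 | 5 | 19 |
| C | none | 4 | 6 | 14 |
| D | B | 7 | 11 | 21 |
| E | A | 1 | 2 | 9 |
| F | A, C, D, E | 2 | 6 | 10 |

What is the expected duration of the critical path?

te_A = (2 + 4·3 + 4)/6 = 18/6 = 3
te_B = (3 + 4·5 + 19)/6 = 42/6 = 7
te_C = (4 + 4·6 + 14)/6 = 42/6 = 7
te_D = (7 + 4·11 + 21)/6 = 72/6 = 12
te_E = (1 + 4·2 + 9)/6 = 18/6 = 3
te_F = (2 + 4·6 + 10)/6 = 36/6 = 6

Forward pass:
ES_A = 0; EF_A = 3
ES_B = 0; EF_B = 7
ES_C = 0; EF_C = 7
ES_D = 7; EF_D = 7+12 = 19
ES_E = 3; EF_E = 3+3 = 6
ES_F = max(EF_A=3, EF_C=7, EF_D=19, EF_E=6) = 19; EF_F = 19+6 = 25
Expected project duration μ = 25 days. Critical path: B → D → F.

25 days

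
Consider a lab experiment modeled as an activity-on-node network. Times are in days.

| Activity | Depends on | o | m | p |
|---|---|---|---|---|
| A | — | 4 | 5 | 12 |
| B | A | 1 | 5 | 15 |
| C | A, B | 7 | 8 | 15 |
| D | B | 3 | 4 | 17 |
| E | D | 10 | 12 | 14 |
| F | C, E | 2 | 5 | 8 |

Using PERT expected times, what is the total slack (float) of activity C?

9 days

te_A = (4 + 4·5 + 12)/6 = 36/6 = 6
te_B = (1 + 4·5 + 15)/6 = 36/6 = 6
te_C = (7 + 4·8 + 15)/6 = 54/6 = 9
te_D = (3 + 4·4 + 17)/6 = 36/6 = 6
te_E = (10 + 4·12 + 14)/6 = 72/6 = 12
te_F = (2 + 4·5 + 8)/6 = 30/6 = 5

Forward pass:
ES_A = 0; EF_A = 6
ES_B = 6; EF_B = 6+6 = 12
ES_C = max(EF_A=6, EF_B=12) = 12; EF_C = 12+9 = 21
ES_D = 12; EF_D = 12+6 = 18
ES_E = 18; EF_E = 18+12 = 30
ES_F = max(EF_C=21, EF_E=30) = 30; EF_F = 30+5 = 35
Expected project duration μ = 35 days. Critical path: A → B → D → E → F.

Backward pass:
LF_F = 35; LS_F = 35−5 = 30
LF_E = LS_F = 30; LS_E = 30−12 = 18
LF_D = LS_E = 18; LS_D = 18−6 = 12
LF_C = LS_F = 30; LS_C = 30−9 = 21
LF_B = min(LS_C=21, LS_D=12) = 12; LS_B = 12−6 = 6
LF_A = min(LS_B=6, LS_C=21) = 6; LS_A = 6−6 = 0
Slack_C = LS_C − ES_C = 21 − 12 = 9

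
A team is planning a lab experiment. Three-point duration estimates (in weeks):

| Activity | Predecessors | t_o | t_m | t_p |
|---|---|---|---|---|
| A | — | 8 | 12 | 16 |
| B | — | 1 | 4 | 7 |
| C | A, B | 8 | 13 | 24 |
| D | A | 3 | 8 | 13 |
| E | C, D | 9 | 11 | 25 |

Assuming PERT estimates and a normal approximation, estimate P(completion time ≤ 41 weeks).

0.691

te_A = (8 + 4·12 + 16)/6 = 72/6 = 12; σ²_A = ((16−8)/6)² = 1.778
te_B = (1 + 4·4 + 7)/6 = 24/6 = 4; σ²_B = ((7−1)/6)² = 1.000
te_C = (8 + 4·13 + 24)/6 = 84/6 = 14; σ²_C = ((24−8)/6)² = 7.111
te_D = (3 + 4·8 + 13)/6 = 48/6 = 8; σ²_D = ((13−3)/6)² = 2.778
te_E = (9 + 4·11 + 25)/6 = 78/6 = 13; σ²_E = ((25−9)/6)² = 7.111

Forward pass:
ES_A = 0; EF_A = 12
ES_B = 0; EF_B = 4
ES_C = max(EF_A=12, EF_B=4) = 12; EF_C = 12+14 = 26
ES_D = 12; EF_D = 12+8 = 20
ES_E = max(EF_C=26, EF_D=20) = 26; EF_E = 26+13 = 39
Expected project duration μ = 39 weeks. Critical path: A → C → E.

Variance along critical path = 1.778 + 7.111 + 7.111 = 16.000; σ = √16.000 = 4.000 weeks.
Z = (41 − 39) / 4.000 = 0.500
P(T ≤ 41) = Φ(0.500) ≈ 0.691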